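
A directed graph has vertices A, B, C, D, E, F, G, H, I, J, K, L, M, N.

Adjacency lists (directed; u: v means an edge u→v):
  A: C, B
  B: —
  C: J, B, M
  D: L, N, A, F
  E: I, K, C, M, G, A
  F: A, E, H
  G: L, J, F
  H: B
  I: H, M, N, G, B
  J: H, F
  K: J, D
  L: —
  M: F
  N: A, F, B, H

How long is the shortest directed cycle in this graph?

3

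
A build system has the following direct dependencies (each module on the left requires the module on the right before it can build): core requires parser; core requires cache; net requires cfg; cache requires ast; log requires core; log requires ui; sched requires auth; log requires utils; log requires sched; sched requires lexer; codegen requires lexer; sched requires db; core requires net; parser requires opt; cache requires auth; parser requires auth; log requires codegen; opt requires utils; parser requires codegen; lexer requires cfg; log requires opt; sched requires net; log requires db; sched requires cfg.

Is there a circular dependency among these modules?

DFS with white/gray/black marking, starting from ui:
ui gray
ui black
db gray
db black
auth gray
auth black
cfg gray
cfg black
log gray
  core gray
    cache gray
      ast gray
      ast black
      cache→auth: auth black — skip
    cache black
    parser gray
      codegen gray
        lexer gray
          lexer→cfg: cfg black — skip
        lexer black
      codegen black
      opt gray
        utils gray
        utils black
      opt black
      parser→auth: auth black — skip
    parser black
    net gray
      net→cfg: cfg black — skip
    net black
  core black
  log→utils: utils black — skip
  log→codegen: codegen black — skip
  log→opt: opt black — skip
  sched gray
    sched→auth: auth black — skip
    sched→net: net black — skip
    sched→cfg: cfg black — skip
    sched→db: db black — skip
    sched→lexer: lexer black — skip
  sched black
  log→db: db black — skip
  log→ui: ui black — skip
log black
Every edge goes to a white or black vertex — no back edge, so the graph is acyclic.

No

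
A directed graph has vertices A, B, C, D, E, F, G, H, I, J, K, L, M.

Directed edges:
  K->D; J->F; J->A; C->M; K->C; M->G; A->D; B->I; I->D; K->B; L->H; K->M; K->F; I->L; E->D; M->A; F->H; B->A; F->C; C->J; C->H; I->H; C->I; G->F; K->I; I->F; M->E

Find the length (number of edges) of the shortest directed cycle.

For each vertex v, BFS finds the shortest path from v back to v.
The shortest such closed walk is C → I → F → C, length 3.

3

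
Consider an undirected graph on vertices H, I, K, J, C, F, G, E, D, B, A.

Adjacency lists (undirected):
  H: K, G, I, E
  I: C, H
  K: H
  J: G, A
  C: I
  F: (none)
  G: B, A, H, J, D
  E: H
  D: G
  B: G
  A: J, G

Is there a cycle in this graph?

Yes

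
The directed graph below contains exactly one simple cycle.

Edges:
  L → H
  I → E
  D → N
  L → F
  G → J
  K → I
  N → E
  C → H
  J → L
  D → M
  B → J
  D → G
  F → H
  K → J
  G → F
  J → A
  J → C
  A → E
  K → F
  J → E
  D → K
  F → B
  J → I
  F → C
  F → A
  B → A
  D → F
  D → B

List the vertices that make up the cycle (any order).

B, F, J, L

DFS with gray/black marking from B:
B gray
  J gray
    C gray
      H gray
      H black
    C black
    I gray
      E gray
      E black
    I black
    L gray
      L→H: H black — skip
      F gray
        F→B: B is gray → back edge
Back edge closes the cycle B → J → L → F → B; its vertices are {B, F, J, L}.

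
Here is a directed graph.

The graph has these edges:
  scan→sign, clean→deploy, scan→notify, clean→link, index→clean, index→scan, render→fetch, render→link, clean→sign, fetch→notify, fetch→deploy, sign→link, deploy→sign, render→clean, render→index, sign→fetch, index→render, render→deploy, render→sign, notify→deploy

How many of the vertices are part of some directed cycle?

A vertex is on a directed cycle iff it belongs to a strongly connected component of size ≥ 2 (or has a self-loop).
The vertices on cycles are {sign, fetch, index, deploy, notify, render} — 6 in total.

6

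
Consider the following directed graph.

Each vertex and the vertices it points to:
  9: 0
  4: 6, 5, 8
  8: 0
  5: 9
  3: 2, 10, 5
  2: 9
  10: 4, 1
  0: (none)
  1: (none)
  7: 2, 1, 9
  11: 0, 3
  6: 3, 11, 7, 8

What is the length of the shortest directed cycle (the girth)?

4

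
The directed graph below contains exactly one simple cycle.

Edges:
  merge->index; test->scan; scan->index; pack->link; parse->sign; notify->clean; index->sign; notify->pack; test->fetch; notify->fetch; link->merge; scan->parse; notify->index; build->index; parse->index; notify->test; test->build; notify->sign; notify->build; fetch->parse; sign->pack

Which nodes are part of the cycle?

link, pack, sign, index, merge

DFS with gray/black marking from pack:
pack gray
  link gray
    merge gray
      index gray
        sign gray
          sign→pack: pack is gray → back edge
Back edge closes the cycle pack → link → merge → index → sign → pack; its vertices are {link, pack, sign, index, merge}.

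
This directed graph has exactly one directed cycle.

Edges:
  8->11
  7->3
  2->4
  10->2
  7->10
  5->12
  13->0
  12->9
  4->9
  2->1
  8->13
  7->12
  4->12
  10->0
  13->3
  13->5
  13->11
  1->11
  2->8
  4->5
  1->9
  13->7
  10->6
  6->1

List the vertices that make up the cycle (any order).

2, 7, 8, 10, 13

DFS with gray/black marking from 10:
10 gray
  6 gray
    1 gray
      11 gray
      11 black
      9 gray
      9 black
    1 black
  6 black
  2 gray
    8 gray
      13 gray
        0 gray
        0 black
        7 gray
          12 gray
            12→9: 9 black — skip
          12 black
          3 gray
          3 black
          7→10: 10 is gray → back edge
Back edge closes the cycle 10 → 2 → 8 → 13 → 7 → 10; its vertices are {2, 7, 8, 10, 13}.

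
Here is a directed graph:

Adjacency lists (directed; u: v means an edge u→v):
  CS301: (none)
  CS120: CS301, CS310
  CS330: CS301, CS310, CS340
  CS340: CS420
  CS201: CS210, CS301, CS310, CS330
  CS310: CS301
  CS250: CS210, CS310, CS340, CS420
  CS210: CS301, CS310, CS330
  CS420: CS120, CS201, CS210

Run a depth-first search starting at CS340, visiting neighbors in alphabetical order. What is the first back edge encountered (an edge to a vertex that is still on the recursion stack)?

CS330->CS340

DFS from CS340 (visiting neighbors in alphabetical order); mark gray on enter, black on exit:
CS340 gray
  CS420 gray
    CS120 gray
      CS301 gray
      CS301 black
      CS310 gray
        CS310→CS301: CS301 black — skip
      CS310 black
    CS120 black
    CS201 gray
      CS210 gray
        CS210→CS301: CS301 black — skip
        CS210→CS310: CS310 black — skip
        CS330 gray
          CS330→CS301: CS301 black — skip
          CS330→CS310: CS310 black — skip
          CS330→CS340: CS340 is gray → back edge
First back edge: CS330 → CS340.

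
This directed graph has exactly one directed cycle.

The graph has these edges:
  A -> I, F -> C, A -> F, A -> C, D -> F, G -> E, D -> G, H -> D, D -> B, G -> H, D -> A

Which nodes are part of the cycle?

D, G, H

DFS with gray/black marking from D:
D gray
  B gray
  B black
  G gray
    E gray
    E black
    H gray
      H→D: D is gray → back edge
Back edge closes the cycle D → G → H → D; its vertices are {D, G, H}.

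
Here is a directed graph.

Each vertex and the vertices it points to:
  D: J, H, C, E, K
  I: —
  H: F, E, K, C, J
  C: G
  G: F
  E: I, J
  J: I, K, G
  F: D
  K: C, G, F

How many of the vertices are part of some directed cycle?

A vertex is on a directed cycle iff it belongs to a strongly connected component of size ≥ 2 (or has a self-loop).
The vertices on cycles are {C, D, E, F, G, H, J, K} — 8 in total.

8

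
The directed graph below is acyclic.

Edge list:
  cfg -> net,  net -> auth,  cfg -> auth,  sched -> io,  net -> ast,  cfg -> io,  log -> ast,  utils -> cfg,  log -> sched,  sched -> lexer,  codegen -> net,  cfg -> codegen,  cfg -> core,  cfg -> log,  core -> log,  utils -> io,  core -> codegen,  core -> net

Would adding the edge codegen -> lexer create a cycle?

No

Adding codegen→lexer creates a cycle iff lexer can already reach codegen.
Explore from lexer: no path reaches codegen. The graph stays acyclic.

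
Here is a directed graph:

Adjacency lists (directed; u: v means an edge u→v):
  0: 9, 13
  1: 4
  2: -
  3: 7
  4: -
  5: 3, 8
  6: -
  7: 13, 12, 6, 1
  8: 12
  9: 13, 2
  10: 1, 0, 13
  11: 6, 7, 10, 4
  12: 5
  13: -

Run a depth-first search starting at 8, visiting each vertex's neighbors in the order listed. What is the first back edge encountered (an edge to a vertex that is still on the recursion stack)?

DFS from 8 (visiting each vertex's neighbors in the order listed); mark gray on enter, black on exit:
8 gray
  12 gray
    5 gray
      3 gray
        7 gray
          13 gray
          13 black
          7→12: 12 is gray → back edge
First back edge: 7 → 12.

7->12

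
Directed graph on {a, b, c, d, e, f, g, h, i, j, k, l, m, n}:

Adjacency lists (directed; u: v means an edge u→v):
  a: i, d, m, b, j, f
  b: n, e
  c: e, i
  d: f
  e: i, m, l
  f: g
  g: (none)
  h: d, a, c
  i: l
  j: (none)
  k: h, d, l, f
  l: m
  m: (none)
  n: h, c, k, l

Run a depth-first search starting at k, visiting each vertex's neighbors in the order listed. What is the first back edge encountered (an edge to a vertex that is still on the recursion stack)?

n→h

DFS from k (visiting each vertex's neighbors in the order listed); mark gray on enter, black on exit:
k gray
  h gray
    d gray
      f gray
        g gray
        g black
      f black
    d black
    a gray
      i gray
        l gray
          m gray
          m black
        l black
      i black
      a→d: d black — skip
      a→m: m black — skip
      b gray
        n gray
          n→h: h is gray → back edge
First back edge: n → h.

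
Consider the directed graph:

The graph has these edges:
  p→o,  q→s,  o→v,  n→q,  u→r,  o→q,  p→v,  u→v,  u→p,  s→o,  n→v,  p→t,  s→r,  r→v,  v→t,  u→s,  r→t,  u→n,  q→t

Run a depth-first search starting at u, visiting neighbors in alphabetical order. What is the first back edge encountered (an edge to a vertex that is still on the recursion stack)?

DFS from u (visiting neighbors in alphabetical order); mark gray on enter, black on exit:
u gray
  n gray
    q gray
      s gray
        o gray
          o→q: q is gray → back edge
First back edge: o → q.

o->q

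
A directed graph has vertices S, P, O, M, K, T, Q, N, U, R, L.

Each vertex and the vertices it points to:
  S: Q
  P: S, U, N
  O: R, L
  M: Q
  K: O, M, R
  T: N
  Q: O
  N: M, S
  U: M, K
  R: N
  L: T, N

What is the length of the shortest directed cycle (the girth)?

For each vertex v, BFS finds the shortest path from v back to v.
The shortest such closed walk is M → Q → O → L → N → M, length 5.

5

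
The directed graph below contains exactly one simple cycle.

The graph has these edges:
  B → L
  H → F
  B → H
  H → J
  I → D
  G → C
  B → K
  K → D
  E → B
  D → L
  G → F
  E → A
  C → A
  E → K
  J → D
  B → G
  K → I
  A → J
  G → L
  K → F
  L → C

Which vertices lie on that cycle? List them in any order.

A, C, D, J, L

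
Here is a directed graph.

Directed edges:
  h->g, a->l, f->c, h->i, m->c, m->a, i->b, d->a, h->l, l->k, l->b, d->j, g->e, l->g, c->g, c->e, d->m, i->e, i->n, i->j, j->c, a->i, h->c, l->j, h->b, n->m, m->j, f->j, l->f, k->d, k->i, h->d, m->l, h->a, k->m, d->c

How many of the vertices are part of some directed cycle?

7

A vertex is on a directed cycle iff it belongs to a strongly connected component of size ≥ 2 (or has a self-loop).
The vertices on cycles are {a, d, i, k, l, m, n} — 7 in total.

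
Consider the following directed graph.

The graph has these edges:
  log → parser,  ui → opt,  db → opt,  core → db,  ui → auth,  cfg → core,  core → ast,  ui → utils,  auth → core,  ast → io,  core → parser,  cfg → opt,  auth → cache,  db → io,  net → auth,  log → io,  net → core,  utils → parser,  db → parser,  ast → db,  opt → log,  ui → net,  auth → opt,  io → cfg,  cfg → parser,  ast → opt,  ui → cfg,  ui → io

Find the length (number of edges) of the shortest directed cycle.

For each vertex v, BFS finds the shortest path from v back to v.
The shortest such closed walk is io → cfg → opt → log → io, length 4.

4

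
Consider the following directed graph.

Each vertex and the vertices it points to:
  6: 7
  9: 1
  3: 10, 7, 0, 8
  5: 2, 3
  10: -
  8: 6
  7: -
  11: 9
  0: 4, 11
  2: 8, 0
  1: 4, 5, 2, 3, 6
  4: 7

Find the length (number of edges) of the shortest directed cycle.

5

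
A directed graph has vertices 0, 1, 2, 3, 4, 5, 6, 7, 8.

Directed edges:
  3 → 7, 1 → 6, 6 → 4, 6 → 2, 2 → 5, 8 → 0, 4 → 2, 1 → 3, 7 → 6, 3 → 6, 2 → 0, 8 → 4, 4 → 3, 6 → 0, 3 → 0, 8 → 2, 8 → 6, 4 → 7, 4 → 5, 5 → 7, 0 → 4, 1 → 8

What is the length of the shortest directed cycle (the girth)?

For each vertex v, BFS finds the shortest path from v back to v.
The shortest such closed walk is 3 → 0 → 4 → 3, length 3.

3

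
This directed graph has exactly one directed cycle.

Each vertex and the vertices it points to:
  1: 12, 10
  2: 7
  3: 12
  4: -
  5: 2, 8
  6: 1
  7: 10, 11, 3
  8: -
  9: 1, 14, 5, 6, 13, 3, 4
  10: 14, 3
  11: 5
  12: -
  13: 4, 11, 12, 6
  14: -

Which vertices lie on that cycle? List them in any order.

2, 5, 7, 11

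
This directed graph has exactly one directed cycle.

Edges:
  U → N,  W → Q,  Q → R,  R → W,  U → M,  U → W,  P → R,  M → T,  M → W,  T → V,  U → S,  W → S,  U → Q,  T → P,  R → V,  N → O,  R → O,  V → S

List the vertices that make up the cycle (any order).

Q, R, W

DFS with gray/black marking from W:
W gray
  S gray
  S black
  Q gray
    R gray
      V gray
        V→S: S black — skip
      V black
      R→W: W is gray → back edge
Back edge closes the cycle W → Q → R → W; its vertices are {Q, R, W}.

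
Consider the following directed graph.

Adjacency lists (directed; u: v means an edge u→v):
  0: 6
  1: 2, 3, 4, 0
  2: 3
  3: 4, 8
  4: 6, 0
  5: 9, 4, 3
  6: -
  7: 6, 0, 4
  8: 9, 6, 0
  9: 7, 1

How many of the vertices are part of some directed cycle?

5

A vertex is on a directed cycle iff it belongs to a strongly connected component of size ≥ 2 (or has a self-loop).
The vertices on cycles are {1, 2, 3, 8, 9} — 5 in total.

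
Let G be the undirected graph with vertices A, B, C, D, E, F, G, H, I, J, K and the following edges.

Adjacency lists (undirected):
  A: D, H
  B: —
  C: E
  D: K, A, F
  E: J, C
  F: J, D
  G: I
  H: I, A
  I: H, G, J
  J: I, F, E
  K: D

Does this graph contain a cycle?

Yes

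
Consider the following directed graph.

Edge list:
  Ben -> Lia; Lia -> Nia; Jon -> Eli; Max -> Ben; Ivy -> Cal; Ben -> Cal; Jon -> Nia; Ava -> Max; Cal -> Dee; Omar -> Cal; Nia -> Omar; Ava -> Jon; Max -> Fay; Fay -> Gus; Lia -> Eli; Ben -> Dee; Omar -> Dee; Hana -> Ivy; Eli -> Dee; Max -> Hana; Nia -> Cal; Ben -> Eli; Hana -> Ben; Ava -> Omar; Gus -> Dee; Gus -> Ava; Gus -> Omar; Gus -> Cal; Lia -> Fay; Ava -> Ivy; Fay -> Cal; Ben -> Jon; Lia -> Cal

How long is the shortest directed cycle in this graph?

For each vertex v, BFS finds the shortest path from v back to v.
The shortest such closed walk is Ava → Max → Fay → Gus → Ava, length 4.

4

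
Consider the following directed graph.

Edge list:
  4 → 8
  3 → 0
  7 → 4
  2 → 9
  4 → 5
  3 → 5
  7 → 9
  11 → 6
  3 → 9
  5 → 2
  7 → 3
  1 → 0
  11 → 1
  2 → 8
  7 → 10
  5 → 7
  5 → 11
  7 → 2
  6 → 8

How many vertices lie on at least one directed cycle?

A vertex is on a directed cycle iff it belongs to a strongly connected component of size ≥ 2 (or has a self-loop).
The vertices on cycles are {3, 4, 5, 7} — 4 in total.

4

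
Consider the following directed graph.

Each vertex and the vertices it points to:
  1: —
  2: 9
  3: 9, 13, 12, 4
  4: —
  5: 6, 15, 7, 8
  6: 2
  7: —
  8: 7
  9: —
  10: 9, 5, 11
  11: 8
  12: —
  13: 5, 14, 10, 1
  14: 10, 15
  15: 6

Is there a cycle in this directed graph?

DFS with white/gray/black marking, starting from 3:
3 gray
  9 gray
  9 black
  13 gray
    5 gray
      6 gray
        2 gray
          2→9: 9 black — skip
        2 black
      6 black
      15 gray
        15→6: 6 black — skip
      15 black
      7 gray
      7 black
      8 gray
        8→7: 7 black — skip
      8 black
    5 black
    14 gray
      10 gray
        10→9: 9 black — skip
        10→5: 5 black — skip
        11 gray
          11→8: 8 black — skip
        11 black
      10 black
      14→15: 15 black — skip
    14 black
    13→10: 10 black — skip
    1 gray
    1 black
  13 black
  12 gray
  12 black
  4 gray
  4 black
3 black
Every edge goes to a white or black vertex — no back edge, so the graph is acyclic.

No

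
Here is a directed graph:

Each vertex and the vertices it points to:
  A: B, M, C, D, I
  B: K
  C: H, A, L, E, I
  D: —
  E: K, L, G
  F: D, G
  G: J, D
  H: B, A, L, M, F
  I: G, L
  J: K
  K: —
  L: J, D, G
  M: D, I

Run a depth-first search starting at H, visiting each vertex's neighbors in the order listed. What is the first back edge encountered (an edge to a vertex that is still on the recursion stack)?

C->H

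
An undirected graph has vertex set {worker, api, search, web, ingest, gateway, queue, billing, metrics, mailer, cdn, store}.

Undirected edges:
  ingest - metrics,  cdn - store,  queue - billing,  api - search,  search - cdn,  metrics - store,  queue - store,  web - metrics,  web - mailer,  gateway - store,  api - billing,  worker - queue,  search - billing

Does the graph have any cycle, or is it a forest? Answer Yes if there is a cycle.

Yes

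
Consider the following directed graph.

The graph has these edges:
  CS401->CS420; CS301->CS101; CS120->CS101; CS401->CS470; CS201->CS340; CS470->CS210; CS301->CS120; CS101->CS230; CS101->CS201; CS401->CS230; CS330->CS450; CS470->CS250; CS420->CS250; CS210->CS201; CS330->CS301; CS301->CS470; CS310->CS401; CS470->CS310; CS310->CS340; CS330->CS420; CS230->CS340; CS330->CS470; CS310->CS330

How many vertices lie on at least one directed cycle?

A vertex is on a directed cycle iff it belongs to a strongly connected component of size ≥ 2 (or has a self-loop).
The vertices on cycles are {CS301, CS310, CS330, CS401, CS470} — 5 in total.

5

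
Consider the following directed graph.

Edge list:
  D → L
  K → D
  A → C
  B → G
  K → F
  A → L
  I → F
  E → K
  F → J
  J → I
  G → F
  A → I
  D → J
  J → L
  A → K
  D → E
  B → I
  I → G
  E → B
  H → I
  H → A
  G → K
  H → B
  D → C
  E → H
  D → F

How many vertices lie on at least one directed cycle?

A vertex is on a directed cycle iff it belongs to a strongly connected component of size ≥ 2 (or has a self-loop).
The vertices on cycles are {A, B, D, E, F, G, H, I, J, K} — 10 in total.

10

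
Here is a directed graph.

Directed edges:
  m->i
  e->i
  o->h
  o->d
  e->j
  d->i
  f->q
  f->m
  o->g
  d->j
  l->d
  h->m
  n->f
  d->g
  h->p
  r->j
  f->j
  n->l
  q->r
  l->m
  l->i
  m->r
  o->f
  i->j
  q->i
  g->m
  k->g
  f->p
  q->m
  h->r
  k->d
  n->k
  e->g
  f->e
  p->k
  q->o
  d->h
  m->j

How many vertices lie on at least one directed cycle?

7

A vertex is on a directed cycle iff it belongs to a strongly connected component of size ≥ 2 (or has a self-loop).
The vertices on cycles are {d, f, h, k, o, p, q} — 7 in total.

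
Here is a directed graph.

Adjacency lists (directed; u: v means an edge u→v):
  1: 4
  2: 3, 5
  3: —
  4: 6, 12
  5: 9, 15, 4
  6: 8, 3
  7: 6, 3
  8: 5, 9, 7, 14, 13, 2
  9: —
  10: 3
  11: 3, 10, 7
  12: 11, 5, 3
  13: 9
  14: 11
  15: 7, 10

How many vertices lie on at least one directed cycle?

A vertex is on a directed cycle iff it belongs to a strongly connected component of size ≥ 2 (or has a self-loop).
The vertices on cycles are {2, 4, 5, 6, 7, 8, 11, 12, 14, 15} — 10 in total.

10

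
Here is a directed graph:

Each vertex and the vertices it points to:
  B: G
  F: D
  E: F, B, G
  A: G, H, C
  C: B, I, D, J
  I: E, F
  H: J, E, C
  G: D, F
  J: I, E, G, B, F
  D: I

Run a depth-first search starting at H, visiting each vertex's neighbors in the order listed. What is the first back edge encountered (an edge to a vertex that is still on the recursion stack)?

DFS from H (visiting each vertex's neighbors in the order listed); mark gray on enter, black on exit:
H gray
  J gray
    I gray
      E gray
        F gray
          D gray
            D→I: I is gray → back edge
First back edge: D → I.

D->I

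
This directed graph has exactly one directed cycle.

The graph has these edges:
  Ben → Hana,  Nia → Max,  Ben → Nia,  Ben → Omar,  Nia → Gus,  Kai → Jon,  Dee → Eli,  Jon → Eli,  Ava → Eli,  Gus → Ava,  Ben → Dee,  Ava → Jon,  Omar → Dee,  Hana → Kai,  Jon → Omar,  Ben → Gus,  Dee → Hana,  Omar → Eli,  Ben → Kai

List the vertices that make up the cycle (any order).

DFS with gray/black marking from Dee:
Dee gray
  Hana gray
    Kai gray
      Jon gray
        Omar gray
          Omar→Dee: Dee is gray → back edge
Back edge closes the cycle Dee → Hana → Kai → Jon → Omar → Dee; its vertices are {Dee, Jon, Kai, Hana, Omar}.

Dee, Jon, Kai, Hana, Omar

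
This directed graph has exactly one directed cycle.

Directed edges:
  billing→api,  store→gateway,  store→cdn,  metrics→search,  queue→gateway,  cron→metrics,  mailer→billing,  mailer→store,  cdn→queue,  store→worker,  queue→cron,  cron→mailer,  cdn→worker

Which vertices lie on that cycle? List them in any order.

DFS with gray/black marking from queue:
queue gray
  cron gray
    metrics gray
      search gray
      search black
    metrics black
    mailer gray
      billing gray
        api gray
        api black
      billing black
      store gray
        worker gray
        worker black
        cdn gray
          cdn→worker: worker black — skip
          cdn→queue: queue is gray → back edge
Back edge closes the cycle queue → cron → mailer → store → cdn → queue; its vertices are {cdn, cron, queue, store, mailer}.

cdn, cron, queue, store, mailer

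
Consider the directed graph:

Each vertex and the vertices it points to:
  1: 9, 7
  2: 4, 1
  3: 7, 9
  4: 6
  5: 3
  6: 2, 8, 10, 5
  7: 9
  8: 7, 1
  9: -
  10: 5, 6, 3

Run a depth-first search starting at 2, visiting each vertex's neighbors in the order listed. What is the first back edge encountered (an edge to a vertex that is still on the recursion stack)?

DFS from 2 (visiting each vertex's neighbors in the order listed); mark gray on enter, black on exit:
2 gray
  4 gray
    6 gray
      6→2: 2 is gray → back edge
First back edge: 6 → 2.

6→2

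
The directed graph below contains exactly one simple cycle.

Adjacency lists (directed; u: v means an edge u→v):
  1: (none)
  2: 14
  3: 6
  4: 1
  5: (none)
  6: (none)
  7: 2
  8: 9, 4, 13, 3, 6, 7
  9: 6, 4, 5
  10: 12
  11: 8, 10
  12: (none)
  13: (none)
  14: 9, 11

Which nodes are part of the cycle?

DFS with gray/black marking from 14:
14 gray
  9 gray
    6 gray
    6 black
    4 gray
      1 gray
      1 black
    4 black
    5 gray
    5 black
  9 black
  11 gray
    8 gray
      8→9: 9 black — skip
      8→4: 4 black — skip
      13 gray
      13 black
      3 gray
        3→6: 6 black — skip
      3 black
      8→6: 6 black — skip
      7 gray
        2 gray
          2→14: 14 is gray → back edge
Back edge closes the cycle 14 → 11 → 8 → 7 → 2 → 14; its vertices are {2, 7, 8, 11, 14}.

2, 7, 8, 11, 14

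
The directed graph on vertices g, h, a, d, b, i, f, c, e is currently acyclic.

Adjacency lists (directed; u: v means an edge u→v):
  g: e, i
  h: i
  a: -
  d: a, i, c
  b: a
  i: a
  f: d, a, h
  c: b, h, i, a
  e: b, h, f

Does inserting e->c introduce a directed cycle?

No

Adding e→c creates a cycle iff c can already reach e.
Explore from c: no path reaches e. The graph stays acyclic.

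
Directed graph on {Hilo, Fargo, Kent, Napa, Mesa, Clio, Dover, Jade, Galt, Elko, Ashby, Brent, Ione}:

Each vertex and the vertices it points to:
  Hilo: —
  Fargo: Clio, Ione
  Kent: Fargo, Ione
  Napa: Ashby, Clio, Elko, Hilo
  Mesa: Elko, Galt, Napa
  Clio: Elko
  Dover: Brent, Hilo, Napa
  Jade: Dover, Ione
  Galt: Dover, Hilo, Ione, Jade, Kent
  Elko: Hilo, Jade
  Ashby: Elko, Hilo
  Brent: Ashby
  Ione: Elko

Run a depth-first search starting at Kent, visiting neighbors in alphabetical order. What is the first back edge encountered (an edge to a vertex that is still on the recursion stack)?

Ashby→Elko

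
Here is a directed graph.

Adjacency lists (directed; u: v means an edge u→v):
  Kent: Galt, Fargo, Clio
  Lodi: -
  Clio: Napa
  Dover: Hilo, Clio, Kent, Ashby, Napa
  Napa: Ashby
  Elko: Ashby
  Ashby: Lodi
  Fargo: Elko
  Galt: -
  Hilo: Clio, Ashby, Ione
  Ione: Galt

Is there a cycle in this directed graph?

DFS with white/gray/black marking, starting from Dover:
Dover gray
  Hilo gray
    Clio gray
      Napa gray
        Ashby gray
          Lodi gray
          Lodi black
        Ashby black
      Napa black
    Clio black
    Hilo→Ashby: Ashby black — skip
    Ione gray
      Galt gray
      Galt black
    Ione black
  Hilo black
  Dover→Clio: Clio black — skip
  Kent gray
    Kent→Galt: Galt black — skip
    Fargo gray
      Elko gray
        Elko→Ashby: Ashby black — skip
      Elko black
    Fargo black
    Kent→Clio: Clio black — skip
  Kent black
  Dover→Ashby: Ashby black — skip
  Dover→Napa: Napa black — skip
Dover black
Every edge goes to a white or black vertex — no back edge, so the graph is acyclic.

No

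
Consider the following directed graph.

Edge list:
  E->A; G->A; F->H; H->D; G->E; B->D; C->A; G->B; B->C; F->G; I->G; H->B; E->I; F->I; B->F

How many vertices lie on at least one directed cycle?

A vertex is on a directed cycle iff it belongs to a strongly connected component of size ≥ 2 (or has a self-loop).
The vertices on cycles are {B, E, F, G, H, I} — 6 in total.

6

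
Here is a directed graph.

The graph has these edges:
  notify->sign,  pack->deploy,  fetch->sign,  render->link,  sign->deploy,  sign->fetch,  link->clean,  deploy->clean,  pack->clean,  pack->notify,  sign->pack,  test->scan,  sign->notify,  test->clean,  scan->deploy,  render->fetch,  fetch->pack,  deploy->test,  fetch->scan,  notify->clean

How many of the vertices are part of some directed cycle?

A vertex is on a directed cycle iff it belongs to a strongly connected component of size ≥ 2 (or has a self-loop).
The vertices on cycles are {pack, scan, sign, test, fetch, deploy, notify} — 7 in total.

7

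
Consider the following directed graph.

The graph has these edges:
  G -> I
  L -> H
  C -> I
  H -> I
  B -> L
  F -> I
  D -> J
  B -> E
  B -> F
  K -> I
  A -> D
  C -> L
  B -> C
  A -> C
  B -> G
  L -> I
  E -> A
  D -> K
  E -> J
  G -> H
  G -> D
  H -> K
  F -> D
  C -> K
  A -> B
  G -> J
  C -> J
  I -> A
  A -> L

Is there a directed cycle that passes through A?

A is on a cycle iff A can reach itself via ≥1 edge.
A → L → I → A — yes.

Yes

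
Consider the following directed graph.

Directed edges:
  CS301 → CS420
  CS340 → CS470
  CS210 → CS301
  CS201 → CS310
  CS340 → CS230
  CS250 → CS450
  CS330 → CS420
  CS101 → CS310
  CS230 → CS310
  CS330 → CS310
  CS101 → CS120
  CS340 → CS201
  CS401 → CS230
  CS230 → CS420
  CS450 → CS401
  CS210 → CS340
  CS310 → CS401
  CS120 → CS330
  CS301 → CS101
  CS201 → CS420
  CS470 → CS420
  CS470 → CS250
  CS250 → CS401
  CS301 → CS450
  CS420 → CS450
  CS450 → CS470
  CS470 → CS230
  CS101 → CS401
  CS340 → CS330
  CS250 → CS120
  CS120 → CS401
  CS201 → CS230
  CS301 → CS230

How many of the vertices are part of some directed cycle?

9

A vertex is on a directed cycle iff it belongs to a strongly connected component of size ≥ 2 (or has a self-loop).
The vertices on cycles are {CS120, CS230, CS250, CS310, CS330, CS401, CS420, CS450, CS470} — 9 in total.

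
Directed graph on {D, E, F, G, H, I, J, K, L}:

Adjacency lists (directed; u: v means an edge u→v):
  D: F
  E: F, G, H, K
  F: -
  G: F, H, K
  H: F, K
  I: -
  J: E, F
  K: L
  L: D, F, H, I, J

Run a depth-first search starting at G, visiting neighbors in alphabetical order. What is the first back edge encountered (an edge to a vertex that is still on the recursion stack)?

L→H

DFS from G (visiting neighbors in alphabetical order); mark gray on enter, black on exit:
G gray
  F gray
  F black
  H gray
    H→F: F black — skip
    K gray
      L gray
        D gray
          D→F: F black — skip
        D black
        L→F: F black — skip
        L→H: H is gray → back edge
First back edge: L → H.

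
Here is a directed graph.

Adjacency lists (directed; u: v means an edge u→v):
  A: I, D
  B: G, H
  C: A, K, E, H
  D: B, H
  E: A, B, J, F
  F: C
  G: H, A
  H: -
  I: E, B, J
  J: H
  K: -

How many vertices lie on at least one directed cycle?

8

A vertex is on a directed cycle iff it belongs to a strongly connected component of size ≥ 2 (or has a self-loop).
The vertices on cycles are {A, B, C, D, E, F, G, I} — 8 in total.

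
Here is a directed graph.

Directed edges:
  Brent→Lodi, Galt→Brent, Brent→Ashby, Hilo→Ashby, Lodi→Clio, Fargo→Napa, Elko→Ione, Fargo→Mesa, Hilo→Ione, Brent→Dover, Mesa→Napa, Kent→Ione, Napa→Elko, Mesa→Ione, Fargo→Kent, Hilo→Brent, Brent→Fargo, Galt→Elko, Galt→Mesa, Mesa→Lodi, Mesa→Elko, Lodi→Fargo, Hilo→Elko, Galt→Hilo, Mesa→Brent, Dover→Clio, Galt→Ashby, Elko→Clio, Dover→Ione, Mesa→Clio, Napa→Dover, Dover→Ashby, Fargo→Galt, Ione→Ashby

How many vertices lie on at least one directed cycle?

A vertex is on a directed cycle iff it belongs to a strongly connected component of size ≥ 2 (or has a self-loop).
The vertices on cycles are {Galt, Hilo, Lodi, Mesa, Brent, Fargo} — 6 in total.

6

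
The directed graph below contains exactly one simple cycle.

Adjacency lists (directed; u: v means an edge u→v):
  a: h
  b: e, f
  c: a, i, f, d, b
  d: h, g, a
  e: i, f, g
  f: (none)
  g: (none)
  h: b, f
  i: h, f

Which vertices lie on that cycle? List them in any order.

b, e, h, i

DFS with gray/black marking from b:
b gray
  e gray
    i gray
      h gray
        h→b: b is gray → back edge
Back edge closes the cycle b → e → i → h → b; its vertices are {b, e, h, i}.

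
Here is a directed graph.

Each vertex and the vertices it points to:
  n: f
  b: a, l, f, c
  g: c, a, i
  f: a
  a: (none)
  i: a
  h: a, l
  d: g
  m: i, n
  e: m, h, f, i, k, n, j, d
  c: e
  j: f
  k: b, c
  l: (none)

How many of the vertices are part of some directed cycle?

A vertex is on a directed cycle iff it belongs to a strongly connected component of size ≥ 2 (or has a self-loop).
The vertices on cycles are {b, c, d, e, g, k} — 6 in total.

6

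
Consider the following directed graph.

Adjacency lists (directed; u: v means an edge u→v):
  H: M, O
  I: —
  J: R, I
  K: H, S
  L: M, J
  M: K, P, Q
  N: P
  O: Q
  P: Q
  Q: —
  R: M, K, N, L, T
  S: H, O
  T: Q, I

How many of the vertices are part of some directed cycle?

7

A vertex is on a directed cycle iff it belongs to a strongly connected component of size ≥ 2 (or has a self-loop).
The vertices on cycles are {H, J, K, L, M, R, S} — 7 in total.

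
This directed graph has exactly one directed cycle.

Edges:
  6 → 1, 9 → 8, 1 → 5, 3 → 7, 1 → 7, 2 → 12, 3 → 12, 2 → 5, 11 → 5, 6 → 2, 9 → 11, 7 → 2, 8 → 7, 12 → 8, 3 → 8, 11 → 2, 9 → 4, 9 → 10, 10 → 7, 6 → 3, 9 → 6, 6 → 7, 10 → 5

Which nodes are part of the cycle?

2, 7, 8, 12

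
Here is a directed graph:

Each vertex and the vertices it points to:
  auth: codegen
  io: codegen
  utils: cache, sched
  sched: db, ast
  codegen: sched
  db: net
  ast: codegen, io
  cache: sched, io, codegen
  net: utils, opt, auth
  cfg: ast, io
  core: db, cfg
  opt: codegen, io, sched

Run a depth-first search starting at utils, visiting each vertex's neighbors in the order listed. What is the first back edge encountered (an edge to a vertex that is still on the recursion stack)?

DFS from utils (visiting each vertex's neighbors in the order listed); mark gray on enter, black on exit:
utils gray
  cache gray
    sched gray
      db gray
        net gray
          net→utils: utils is gray → back edge
First back edge: net → utils.

net->utils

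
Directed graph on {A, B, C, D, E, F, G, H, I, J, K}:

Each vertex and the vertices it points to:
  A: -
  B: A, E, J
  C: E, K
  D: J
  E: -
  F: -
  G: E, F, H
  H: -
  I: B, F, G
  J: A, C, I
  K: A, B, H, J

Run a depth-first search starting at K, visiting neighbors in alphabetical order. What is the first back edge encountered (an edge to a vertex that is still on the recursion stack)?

DFS from K (visiting neighbors in alphabetical order); mark gray on enter, black on exit:
K gray
  A gray
  A black
  B gray
    B→A: A black — skip
    E gray
    E black
    J gray
      J→A: A black — skip
      C gray
        C→E: E black — skip
        C→K: K is gray → back edge
First back edge: C → K.

C->K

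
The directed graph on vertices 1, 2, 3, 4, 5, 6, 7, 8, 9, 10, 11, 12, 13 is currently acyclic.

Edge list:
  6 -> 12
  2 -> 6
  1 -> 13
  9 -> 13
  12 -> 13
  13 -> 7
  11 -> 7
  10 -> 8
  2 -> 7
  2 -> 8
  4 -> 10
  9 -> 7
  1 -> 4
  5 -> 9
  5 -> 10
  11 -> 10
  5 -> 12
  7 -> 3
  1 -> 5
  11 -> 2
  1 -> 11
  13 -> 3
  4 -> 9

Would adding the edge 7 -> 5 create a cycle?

Adding 7→5 creates a cycle iff 5 can already reach 7.
Path from 5: 5 → 9 → 7.
So 5 → … → 7 → 5 is a cycle.

Yes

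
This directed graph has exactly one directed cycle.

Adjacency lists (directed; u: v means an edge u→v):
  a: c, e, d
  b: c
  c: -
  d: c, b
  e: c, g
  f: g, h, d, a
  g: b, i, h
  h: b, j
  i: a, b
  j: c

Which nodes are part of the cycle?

a, e, g, i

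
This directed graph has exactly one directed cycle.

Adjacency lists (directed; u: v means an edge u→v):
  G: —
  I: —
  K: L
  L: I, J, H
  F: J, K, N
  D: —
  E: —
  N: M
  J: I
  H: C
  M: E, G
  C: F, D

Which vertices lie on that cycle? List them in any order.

C, F, H, K, L

DFS with gray/black marking from H:
H gray
  C gray
    F gray
      J gray
        I gray
        I black
      J black
      K gray
        L gray
          L→I: I black — skip
          L→J: J black — skip
          L→H: H is gray → back edge
Back edge closes the cycle H → C → F → K → L → H; its vertices are {C, F, H, K, L}.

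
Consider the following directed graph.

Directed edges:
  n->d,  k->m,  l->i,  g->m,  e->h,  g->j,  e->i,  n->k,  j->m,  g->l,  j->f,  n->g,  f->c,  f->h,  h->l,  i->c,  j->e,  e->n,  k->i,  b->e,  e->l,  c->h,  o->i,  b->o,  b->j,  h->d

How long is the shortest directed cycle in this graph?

For each vertex v, BFS finds the shortest path from v back to v.
The shortest such closed walk is j → e → n → g → j, length 4.

4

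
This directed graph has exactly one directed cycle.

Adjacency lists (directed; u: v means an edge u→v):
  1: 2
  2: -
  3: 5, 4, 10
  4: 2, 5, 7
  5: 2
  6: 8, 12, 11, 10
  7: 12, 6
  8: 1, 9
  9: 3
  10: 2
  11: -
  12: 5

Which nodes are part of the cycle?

3, 4, 6, 7, 8, 9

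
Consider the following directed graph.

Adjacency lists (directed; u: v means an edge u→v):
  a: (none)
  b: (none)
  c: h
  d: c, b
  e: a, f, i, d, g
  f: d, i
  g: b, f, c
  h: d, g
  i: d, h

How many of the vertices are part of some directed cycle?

6

A vertex is on a directed cycle iff it belongs to a strongly connected component of size ≥ 2 (or has a self-loop).
The vertices on cycles are {c, d, f, g, h, i} — 6 in total.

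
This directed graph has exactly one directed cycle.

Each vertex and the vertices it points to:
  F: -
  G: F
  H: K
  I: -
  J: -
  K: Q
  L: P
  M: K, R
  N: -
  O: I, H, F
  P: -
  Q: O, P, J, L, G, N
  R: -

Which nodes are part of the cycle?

DFS with gray/black marking from K:
K gray
  Q gray
    O gray
      I gray
      I black
      H gray
        H→K: K is gray → back edge
Back edge closes the cycle K → Q → O → H → K; its vertices are {H, K, O, Q}.

H, K, O, Q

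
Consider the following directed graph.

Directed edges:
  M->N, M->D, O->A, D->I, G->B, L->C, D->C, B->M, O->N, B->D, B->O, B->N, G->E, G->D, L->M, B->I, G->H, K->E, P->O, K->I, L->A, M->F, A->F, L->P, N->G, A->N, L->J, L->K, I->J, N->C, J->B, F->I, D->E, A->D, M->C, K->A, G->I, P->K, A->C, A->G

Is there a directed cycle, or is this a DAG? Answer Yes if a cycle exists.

Yes

DFS with white/gray/black marking, starting from B:
B gray
  M gray
    F gray
      I gray
        J gray
          J→B: B is gray → back edge
Back edge found, so a cycle exists: B → M → F → I → J → B.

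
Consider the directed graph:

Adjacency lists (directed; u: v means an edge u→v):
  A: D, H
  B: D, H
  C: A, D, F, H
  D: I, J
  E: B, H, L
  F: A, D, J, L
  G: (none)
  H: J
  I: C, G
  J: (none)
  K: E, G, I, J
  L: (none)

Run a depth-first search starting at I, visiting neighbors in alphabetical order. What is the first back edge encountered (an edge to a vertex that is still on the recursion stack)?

DFS from I (visiting neighbors in alphabetical order); mark gray on enter, black on exit:
I gray
  C gray
    A gray
      D gray
        D→I: I is gray → back edge
First back edge: D → I.

D->I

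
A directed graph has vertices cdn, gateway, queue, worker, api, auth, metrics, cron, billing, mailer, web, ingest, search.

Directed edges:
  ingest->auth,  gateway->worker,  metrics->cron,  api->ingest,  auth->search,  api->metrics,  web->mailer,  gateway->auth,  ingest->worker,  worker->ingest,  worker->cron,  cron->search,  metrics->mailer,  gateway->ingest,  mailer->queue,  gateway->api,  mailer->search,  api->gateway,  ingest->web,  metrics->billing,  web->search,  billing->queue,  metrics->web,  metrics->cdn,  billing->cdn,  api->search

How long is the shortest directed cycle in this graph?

2

For each vertex v, BFS finds the shortest path from v back to v.
The shortest such closed walk is api → gateway → api, length 2.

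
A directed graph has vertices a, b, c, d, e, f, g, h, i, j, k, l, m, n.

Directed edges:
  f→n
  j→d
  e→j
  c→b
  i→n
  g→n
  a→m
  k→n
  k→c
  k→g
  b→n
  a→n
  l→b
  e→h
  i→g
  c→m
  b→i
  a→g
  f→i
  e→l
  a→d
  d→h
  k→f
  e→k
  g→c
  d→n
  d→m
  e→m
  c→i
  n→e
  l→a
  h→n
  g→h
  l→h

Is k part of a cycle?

k is on a cycle iff k can reach itself via ≥1 edge.
k → n → e → k — yes.

Yes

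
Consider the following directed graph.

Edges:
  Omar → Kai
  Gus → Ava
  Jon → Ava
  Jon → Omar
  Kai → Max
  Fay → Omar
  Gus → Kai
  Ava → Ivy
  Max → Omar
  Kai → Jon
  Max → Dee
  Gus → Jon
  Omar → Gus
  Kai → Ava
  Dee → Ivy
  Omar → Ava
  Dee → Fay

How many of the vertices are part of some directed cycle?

7

A vertex is on a directed cycle iff it belongs to a strongly connected component of size ≥ 2 (or has a self-loop).
The vertices on cycles are {Dee, Fay, Gus, Jon, Kai, Max, Omar} — 7 in total.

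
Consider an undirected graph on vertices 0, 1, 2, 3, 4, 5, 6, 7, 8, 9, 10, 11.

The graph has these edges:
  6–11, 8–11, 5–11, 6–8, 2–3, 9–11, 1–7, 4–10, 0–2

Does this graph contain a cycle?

Yes

DFS, tracking each vertex's parent; an edge to a visited non-parent vertex closes a cycle.
Start from 4:
visit 4 (parent –)
  visit 10 (parent 4)
    10–4: parent, skip
visit 0 (parent –)
  visit 2 (parent 0)
    2–0: parent, skip
    visit 3 (parent 2)
      3–2: parent, skip
visit 1 (parent –)
  visit 7 (parent 1)
    7–1: parent, skip
visit 5 (parent –)
  visit 11 (parent 5)
    visit 8 (parent 11)
      8–11: parent, skip
      visit 6 (parent 8)
        6–11: 11 visited and ≠ parent → cycle
Cycle: 11 – 8 – 6 – 11.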